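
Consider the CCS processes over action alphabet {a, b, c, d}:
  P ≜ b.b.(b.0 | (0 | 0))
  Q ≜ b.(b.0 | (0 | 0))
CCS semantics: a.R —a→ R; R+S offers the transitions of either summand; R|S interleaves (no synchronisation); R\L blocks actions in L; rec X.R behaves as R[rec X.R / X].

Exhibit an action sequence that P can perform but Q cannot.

bbb

P's transition system — 4 states:
  s0 = b.b.(b.0 | (0 | 0)) has moves ··b··> s1
  s1 = b.(b.0 | (0 | 0)) has moves ··b··> s2
  s2 = b.0 | (0 | 0) has moves ··b··> s3
  s3 = 0 | (0 | 0) has moves ·
Q's transition system — 3 states:
  t0 = b.(b.0 | (0 | 0)) has moves ··b··> t1
  t1 = b.0 | (0 | 0) has moves ··b··> t2
  t2 = 0 | (0 | 0) has moves ·
Run σ = ⟨bbb⟩ on P: start {s0}
  step 1 (b): {s1}
  step 2 (b): {s2}
  step 3 (b): {s3}
  P completes σ.
Run σ = ⟨bbb⟩ on Q: start {t0}
  step 1 (b): {t1}
  step 2 (b): {t2}
  step 3 (b): ∅  — Q cannot continue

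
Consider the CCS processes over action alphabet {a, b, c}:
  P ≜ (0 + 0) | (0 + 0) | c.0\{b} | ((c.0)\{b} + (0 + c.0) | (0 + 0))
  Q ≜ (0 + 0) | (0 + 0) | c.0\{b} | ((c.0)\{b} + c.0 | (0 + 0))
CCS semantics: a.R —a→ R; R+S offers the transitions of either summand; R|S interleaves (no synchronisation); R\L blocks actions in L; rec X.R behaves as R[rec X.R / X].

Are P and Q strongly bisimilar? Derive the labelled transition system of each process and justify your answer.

Reachable graph of P (6 states):
  m0 = (0 + 0) | (0 + 0) | c.0\{b} | ((c.0)\{b} + (0 + c.0) | (0 + 0)) :: —c→ m1, —c→ m2, —c→ m3
  m1 = (0 + 0) | (0 + 0) | 0\{b} | ((c.0)\{b} + (0 + c.0) | (0 + 0)) :: —c→ m4, —c→ m5
  m2 = (0 + 0) | (0 + 0) | c.0\{b} | (0 | (0 + 0)) :: —c→ m4
  m3 = (0 + 0) | (0 + 0) | c.0\{b} | 0\{b} :: —c→ m5
  m4 = (0 + 0) | (0 + 0) | 0\{b} | (0 | (0 + 0)) :: deadlocked
  m5 = (0 + 0) | (0 + 0) | 0\{b} | 0\{b} :: deadlocked
Reachable graph of Q (6 states):
  n0 = (0 + 0) | (0 + 0) | c.0\{b} | ((c.0)\{b} + c.0 | (0 + 0)) :: —c→ n1, —c→ n2, —c→ n3
  n1 = (0 + 0) | (0 + 0) | 0\{b} | ((c.0)\{b} + c.0 | (0 + 0)) :: —c→ n4, —c→ n5
  n2 = (0 + 0) | (0 + 0) | c.0\{b} | (0 | (0 + 0)) :: —c→ n4
  n3 = (0 + 0) | (0 + 0) | c.0\{b} | 0\{b} :: —c→ n5
  n4 = (0 + 0) | (0 + 0) | 0\{b} | (0 | (0 + 0)) :: deadlocked
  n5 = (0 + 0) | (0 + 0) | 0\{b} | 0\{b} :: deadlocked
Partition-refinement fixed point:
  B0 = {m0, n0}
  B1 = {m1, m2, m3, n1, n2, n3}
  B2 = {m4, m5, n4, n5}
m0 ∈ B0, n0 ∈ B0 → same block

P ~ Q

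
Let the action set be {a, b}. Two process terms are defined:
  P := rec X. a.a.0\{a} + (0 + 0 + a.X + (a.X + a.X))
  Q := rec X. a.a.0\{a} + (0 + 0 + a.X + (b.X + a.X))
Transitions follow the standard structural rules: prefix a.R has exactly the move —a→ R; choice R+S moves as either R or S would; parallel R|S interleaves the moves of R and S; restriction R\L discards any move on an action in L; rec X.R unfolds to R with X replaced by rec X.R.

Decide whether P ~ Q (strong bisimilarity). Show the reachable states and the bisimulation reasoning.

P ≁ Q

LTS(P): 3 reachable states
  s0 = rec X. a.a.0\{a} + (0 + 0 + a.X + (a.X + a.X)) | —a→ s0, —a→ s1
  s1 = a.0\{a} | —a→ s2
  s2 = 0\{a} | stopped
LTS(Q): 3 reachable states
  t0 = rec X. a.a.0\{a} + (0 + 0 + a.X + (b.X + a.X)) | —a→ t0, —a→ t1, —b→ t0
  t1 = a.0\{a} | —a→ t2
  t2 = 0\{a} | stopped
Coarsest stable partition (strong bisimilarity classes):
  B0 = {s0}
  B1 = {s1, t1}
  B2 = {s2, t2}
  B3 = {t0}
s0 ∈ B0, t0 ∈ B3 → different blocks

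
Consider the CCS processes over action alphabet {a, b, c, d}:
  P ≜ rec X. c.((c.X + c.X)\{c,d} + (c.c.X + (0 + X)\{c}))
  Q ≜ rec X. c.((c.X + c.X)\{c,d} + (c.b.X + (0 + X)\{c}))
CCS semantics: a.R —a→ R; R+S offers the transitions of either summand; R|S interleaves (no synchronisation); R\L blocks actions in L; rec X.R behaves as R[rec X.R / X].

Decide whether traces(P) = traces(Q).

NO — witness ⟨ccc⟩

Reachable graph of P (3 states):
  p0 = rec X. c.((c.X + c.X)\{c,d} + (c.c.X + (0 + X)\{c})) ⊢ ··c··> p1
  p1 = (c.(rec X. c.((c.X + c.X)\{c,d} + (c.c.X + (0 + X)\{c}))) + c.(rec X. c.((c.X + c.X)\{c,d} + (c.c.X + (0 + X)\{c}))))\{c,d} + (c.c.(rec X. c.((c.X + c.X)\{c,d} + (c.c.X + (0 + X)\{c}))) + (0 + (rec X. c.((c.X + c.X)\{c,d} + (c.c.X + (0 + X)\{c}))))\{c}) ⊢ ··c··> p2
  p2 = c.(rec X. c.((c.X + c.X)\{c,d} + (c.c.X + (0 + X)\{c}))) ⊢ ··c··> p0
Reachable graph of Q (3 states):
  q0 = rec X. c.((c.X + c.X)\{c,d} + (c.b.X + (0 + X)\{c})) ⊢ ··c··> q1
  q1 = (c.(rec X. c.((c.X + c.X)\{c,d} + (c.b.X + (0 + X)\{c}))) + c.(rec X. c.((c.X + c.X)\{c,d} + (c.b.X + (0 + X)\{c}))))\{c,d} + (c.b.(rec X. c.((c.X + c.X)\{c,d} + (c.b.X + (0 + X)\{c}))) + (0 + (rec X. c.((c.X + c.X)\{c,d} + (c.b.X + (0 + X)\{c}))))\{c}) ⊢ ··c··> q2
  q2 = b.(rec X. c.((c.X + c.X)\{c,d} + (c.b.X + (0 + X)\{c}))) ⊢ ··b··> q0
Run σ = ⟨ccc⟩ on P: start {p0}
  after c @ step 1: {p1}
  after c @ step 2: {p2}
  after c @ step 3: {p0}
  P completes σ.
Run σ = ⟨ccc⟩ on Q: start {q0}
  after c @ step 1: {q1}
  after c @ step 2: {q2}
  after c @ step 3: no successor for Q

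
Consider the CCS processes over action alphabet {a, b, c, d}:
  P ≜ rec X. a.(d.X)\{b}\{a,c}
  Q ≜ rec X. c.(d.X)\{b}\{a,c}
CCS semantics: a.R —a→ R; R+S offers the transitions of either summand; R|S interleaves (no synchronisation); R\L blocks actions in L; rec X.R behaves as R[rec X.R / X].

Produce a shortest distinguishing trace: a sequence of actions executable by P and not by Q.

Reachable graph of P (3 states):
  p0 = rec X. a.(d.X)\{b}\{a,c} :: —a→ p1
  p1 = (d.(rec X. a.(d.X)\{b}\{a,c}))\{b}\{a,c} :: —d→ p2
  p2 = (rec X. a.(d.X)\{b}\{a,c})\{b}\{a,c} :: deadlocked
Reachable graph of Q (3 states):
  q0 = rec X. c.(d.X)\{b}\{a,c} :: —c→ q1
  q1 = (d.(rec X. c.(d.X)\{b}\{a,c}))\{b}\{a,c} :: —d→ q2
  q2 = (rec X. c.(d.X)\{b}\{a,c})\{b}\{a,c} :: deadlocked
Run σ = ⟨a⟩ on P: start {p0}
  step 1 (a): {p1}
  ✓ P
Run σ = ⟨a⟩ on Q: start {q0}
  step 1 (a): ∅  — Q cannot continue

a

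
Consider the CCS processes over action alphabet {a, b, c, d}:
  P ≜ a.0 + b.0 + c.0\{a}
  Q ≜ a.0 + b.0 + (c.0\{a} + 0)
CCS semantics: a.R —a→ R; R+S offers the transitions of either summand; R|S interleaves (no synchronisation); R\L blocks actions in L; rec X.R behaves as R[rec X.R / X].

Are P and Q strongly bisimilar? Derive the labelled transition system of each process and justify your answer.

LTS(P): 3 reachable states
  s0 = a.0 + b.0 + c.0\{a} ⊢ ··a··> s1, ··b··> s1, ··c··> s2
  s1 = 0 ⊢ ·
  s2 = 0\{a} ⊢ ·
LTS(Q): 3 reachable states
  t0 = a.0 + b.0 + (c.0\{a} + 0) ⊢ ··a··> t1, ··b··> t1, ··c··> t2
  t1 = 0 ⊢ ·
  t2 = 0\{a} ⊢ ·
Partition-refinement fixed point:
  B0 = {s0, t0}
  B1 = {s1, s2, t1, t2}
s0 ∈ B0, t0 ∈ B0 → same block

bisimilar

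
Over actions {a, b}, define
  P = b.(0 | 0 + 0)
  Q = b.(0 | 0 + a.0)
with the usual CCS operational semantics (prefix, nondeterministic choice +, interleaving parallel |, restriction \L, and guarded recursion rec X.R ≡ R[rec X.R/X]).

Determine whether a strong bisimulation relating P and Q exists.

LTS(P): 2 reachable states
  p0 = b.(0 | 0 + 0) :: --b--▸ p1
  p1 = 0 | 0 + 0 :: stopped
LTS(Q): 3 reachable states
  q0 = b.(0 | 0 + a.0) :: --b--▸ q1
  q1 = 0 | 0 + a.0 :: --a--▸ q2
  q2 = 0 :: stopped
Partition-refinement fixed point:
  B0 = {p0}
  B1 = {p1, q2}
  B2 = {q0}
  B3 = {q1}
p0 ∈ B0, q0 ∈ B2 → different blocks

P ≁ Q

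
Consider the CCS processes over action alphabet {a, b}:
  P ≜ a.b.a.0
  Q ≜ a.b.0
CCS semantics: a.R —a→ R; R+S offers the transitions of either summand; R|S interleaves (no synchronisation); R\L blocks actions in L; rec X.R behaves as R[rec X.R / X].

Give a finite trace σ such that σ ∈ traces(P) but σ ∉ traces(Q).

LTS(P): 4 reachable states
  m0 = a.b.a.0 has moves =a=> m1
  m1 = b.a.0 has moves =b=> m2
  m2 = a.0 has moves =a=> m3
  m3 = 0 has moves deadlocked
LTS(Q): 3 reachable states
  n0 = a.b.0 has moves =a=> n1
  n1 = b.0 has moves =b=> n2
  n2 = 0 has moves deadlocked
Executing aba from P (initial set {m0}):
  [1] a ⇒ {m1}
  [2] b ⇒ {m2}
  [3] a ⇒ {m3}
  — P admits the full trace.
Executing aba from Q (initial set {n0}):
  [1] a ⇒ {n1}
  [2] b ⇒ {n2}
  [3] a ⇒ ∅ (Q stuck)

aba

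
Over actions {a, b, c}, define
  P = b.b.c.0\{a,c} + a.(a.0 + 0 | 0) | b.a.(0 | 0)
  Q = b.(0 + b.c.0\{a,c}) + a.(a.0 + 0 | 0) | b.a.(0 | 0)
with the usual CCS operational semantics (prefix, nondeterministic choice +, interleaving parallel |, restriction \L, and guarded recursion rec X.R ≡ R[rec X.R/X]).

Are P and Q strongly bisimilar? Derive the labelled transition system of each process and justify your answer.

Reachable graph of P (12 states):
  p0 = b.b.c.0\{a,c} + a.(a.0 + 0 | 0) | b.a.(0 | 0) → --a--▸ p1, --b--▸ p2, --b--▸ p3
  p1 = (a.0 + 0 | 0) | b.a.(0 | 0) → --a--▸ p4, --b--▸ p5
  p2 = a.(a.0 + 0 | 0) | a.(0 | 0) → --a--▸ p5, --a--▸ p6
  p3 = b.c.0\{a,c} → --b--▸ p7
  p4 = 0 | b.a.(0 | 0) → --b--▸ p8
  p5 = (a.0 + 0 | 0) | a.(0 | 0) → --a--▸ p8, --a--▸ p9
  p6 = a.(a.0 + 0 | 0) | (0 | 0) → --a--▸ p9
  p7 = c.0\{a,c} → --c--▸ p10
  p8 = 0 | a.(0 | 0) → --a--▸ p11
  p9 = (a.0 + 0 | 0) | (0 | 0) → --a--▸ p11
  p10 = 0\{a,c} → (no moves)
  p11 = 0 | (0 | 0) → (no moves)
Reachable graph of Q (12 states):
  q0 = b.(0 + b.c.0\{a,c}) + a.(a.0 + 0 | 0) | b.a.(0 | 0) → --a--▸ q1, --b--▸ q2, --b--▸ q3
  q1 = (a.0 + 0 | 0) | b.a.(0 | 0) → --a--▸ q4, --b--▸ q5
  q2 = 0 + b.c.0\{a,c} → --b--▸ q6
  q3 = a.(a.0 + 0 | 0) | a.(0 | 0) → --a--▸ q5, --a--▸ q7
  q4 = 0 | b.a.(0 | 0) → --b--▸ q8
  q5 = (a.0 + 0 | 0) | a.(0 | 0) → --a--▸ q8, --a--▸ q9
  q6 = c.0\{a,c} → --c--▸ q10
  q7 = a.(a.0 + 0 | 0) | (0 | 0) → --a--▸ q9
  q8 = 0 | a.(0 | 0) → --a--▸ q11
  q9 = (a.0 + 0 | 0) | (0 | 0) → --a--▸ q11
  q10 = 0\{a,c} → (no moves)
  q11 = 0 | (0 | 0) → (no moves)
Coarsest stable partition (strong bisimilarity classes):
  B0 = {p0, q0}
  B1 = {p3, q2}
  B2 = {p7, q6}
  B3 = {p10, p11, q10, q11}
  B4 = {p1, q1}
  B5 = {p4, q4}
  B6 = {p8, p9, q8, q9}
  B7 = {p5, p6, q5, q7}
  B8 = {p2, q3}
p0 ∈ B0, q0 ∈ B0 → same block

P ~ Q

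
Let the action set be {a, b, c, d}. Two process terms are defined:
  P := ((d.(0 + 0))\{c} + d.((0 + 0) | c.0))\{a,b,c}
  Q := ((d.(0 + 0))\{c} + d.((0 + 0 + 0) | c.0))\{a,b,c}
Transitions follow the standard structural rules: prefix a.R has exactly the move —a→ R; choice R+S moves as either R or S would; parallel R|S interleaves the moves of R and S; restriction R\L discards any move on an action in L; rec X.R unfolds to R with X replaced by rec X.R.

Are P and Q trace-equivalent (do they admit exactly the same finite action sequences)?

Reachable graph of P (3 states):
  s0 = ((d.(0 + 0))\{c} + d.((0 + 0) | c.0))\{a,b,c} has moves -d-> s1, -d-> s2
  s1 = ((0 + 0) | c.0)\{a,b,c} has moves ∅
  s2 = (0 + 0)\{c}\{a,b,c} has moves ∅
Reachable graph of Q (3 states):
  t0 = ((d.(0 + 0))\{c} + d.((0 + 0 + 0) | c.0))\{a,b,c} has moves -d-> t1, -d-> t2
  t1 = ((0 + 0 + 0) | c.0)\{a,b,c} has moves ∅
  t2 = (0 + 0)\{c}\{a,b,c} has moves ∅
Partition-refinement fixed point:
  B0 = {s0, t0}
  B1 = {s1, s2, t1, t2}
s0 ∈ B0, t0 ∈ B0 → same block
Bisimilar ⇒ trace-equivalent.

traces(P) = traces(Q)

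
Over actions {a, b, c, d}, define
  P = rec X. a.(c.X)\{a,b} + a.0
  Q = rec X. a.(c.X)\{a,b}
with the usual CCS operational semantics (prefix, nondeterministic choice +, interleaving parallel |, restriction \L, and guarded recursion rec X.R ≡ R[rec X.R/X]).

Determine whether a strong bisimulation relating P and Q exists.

NO

P's transition system — 4 states:
  m0 = rec X. a.(c.X)\{a,b} + a.0 → —a→ m1, —a→ m2
  m1 = (c.(rec X. a.(c.X)\{a,b} + a.0))\{a,b} → —c→ m3
  m2 = 0 → deadlocked
  m3 = (rec X. a.(c.X)\{a,b} + a.0)\{a,b} → deadlocked
Q's transition system — 3 states:
  n0 = rec X. a.(c.X)\{a,b} → —a→ n1
  n1 = (c.(rec X. a.(c.X)\{a,b}))\{a,b} → —c→ n2
  n2 = (rec X. a.(c.X)\{a,b})\{a,b} → deadlocked
Bisimilarity quotient blocks:
  B0 = {m0}
  B1 = {m2, m3, n2}
  B2 = {m1, n1}
  B3 = {n0}
m0 ∈ B0, n0 ∈ B3 → different blocks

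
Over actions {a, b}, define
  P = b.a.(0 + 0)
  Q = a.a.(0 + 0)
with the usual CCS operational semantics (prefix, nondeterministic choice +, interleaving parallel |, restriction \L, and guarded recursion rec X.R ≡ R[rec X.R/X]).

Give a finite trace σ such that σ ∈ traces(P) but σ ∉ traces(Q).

b

LTS(P): 3 reachable states
  s0 = b.a.(0 + 0) ⊢ --b--▸ s1
  s1 = a.(0 + 0) ⊢ --a--▸ s2
  s2 = 0 + 0 ⊢ ∅
LTS(Q): 3 reachable states
  t0 = a.a.(0 + 0) ⊢ --a--▸ t1
  t1 = a.(0 + 0) ⊢ --a--▸ t2
  t2 = 0 + 0 ⊢ ∅
Executing b from P (initial set {s0}):
  after b @ step 1: {s1}
  P completes σ.
Executing b from Q (initial set {t0}):
  after b @ step 1: ∅ (Q stuck)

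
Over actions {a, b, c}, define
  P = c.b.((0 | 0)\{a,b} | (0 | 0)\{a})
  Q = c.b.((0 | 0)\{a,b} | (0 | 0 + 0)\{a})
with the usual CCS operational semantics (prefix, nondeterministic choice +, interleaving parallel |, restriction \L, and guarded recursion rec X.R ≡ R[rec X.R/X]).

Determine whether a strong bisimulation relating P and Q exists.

P's transition system — 3 states:
  u0 = c.b.((0 | 0)\{a,b} | (0 | 0)\{a}) → -c-> u1
  u1 = b.((0 | 0)\{a,b} | (0 | 0)\{a}) → -b-> u2
  u2 = (0 | 0)\{a,b} | (0 | 0)\{a} → deadlocked
Q's transition system — 3 states:
  v0 = c.b.((0 | 0)\{a,b} | (0 | 0 + 0)\{a}) → -c-> v1
  v1 = b.((0 | 0)\{a,b} | (0 | 0 + 0)\{a}) → -b-> v2
  v2 = (0 | 0)\{a,b} | (0 | 0 + 0)\{a} → deadlocked
Coarsest stable partition (strong bisimilarity classes):
  B0 = {u0, v0}
  B1 = {u1, v1}
  B2 = {u2, v2}
u0 ∈ B0, v0 ∈ B0 → same block

bisimilar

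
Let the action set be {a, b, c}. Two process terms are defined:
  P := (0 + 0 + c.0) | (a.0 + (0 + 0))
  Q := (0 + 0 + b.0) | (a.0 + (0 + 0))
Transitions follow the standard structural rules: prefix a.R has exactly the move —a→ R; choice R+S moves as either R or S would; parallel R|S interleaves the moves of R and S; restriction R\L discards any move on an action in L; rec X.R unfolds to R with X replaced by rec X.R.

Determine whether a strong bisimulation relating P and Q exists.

P ≁ Q

LTS(P): 4 reachable states
  s0 = (0 + 0 + c.0) | (a.0 + (0 + 0)) | —a→ s1, —c→ s2
  s1 = (0 + 0 + c.0) | 0 | —c→ s3
  s2 = 0 | (a.0 + (0 + 0)) | —a→ s3
  s3 = 0 | 0 | ∅
LTS(Q): 4 reachable states
  t0 = (0 + 0 + b.0) | (a.0 + (0 + 0)) | —a→ t1, —b→ t2
  t1 = (0 + 0 + b.0) | 0 | —b→ t3
  t2 = 0 | (a.0 + (0 + 0)) | —a→ t3
  t3 = 0 | 0 | ∅
Coarsest stable partition (strong bisimilarity classes):
  B0 = {s0}
  B1 = {s1}
  B2 = {s3, t3}
  B3 = {s2, t2}
  B4 = {t0}
  B5 = {t1}
s0 ∈ B0, t0 ∈ B4 → different blocks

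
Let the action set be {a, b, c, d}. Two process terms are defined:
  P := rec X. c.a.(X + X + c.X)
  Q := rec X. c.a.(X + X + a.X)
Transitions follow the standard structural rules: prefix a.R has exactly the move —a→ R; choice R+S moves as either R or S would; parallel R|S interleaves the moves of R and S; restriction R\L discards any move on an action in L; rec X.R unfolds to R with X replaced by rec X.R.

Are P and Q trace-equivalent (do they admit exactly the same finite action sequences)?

LTS(P): 3 reachable states
  p0 = rec X. c.a.(X + X + c.X) → --c--▸ p1
  p1 = a.((rec X. c.a.(X + X + c.X)) + (rec X. c.a.(X + X + c.X)) + c.(rec X. c.a.(X + X + c.X))) → --a--▸ p2
  p2 = (rec X. c.a.(X + X + c.X)) + (rec X. c.a.(X + X + c.X)) + c.(rec X. c.a.(X + X + c.X)) → --c--▸ p0, --c--▸ p1
LTS(Q): 3 reachable states
  q0 = rec X. c.a.(X + X + a.X) → --c--▸ q1
  q1 = a.((rec X. c.a.(X + X + a.X)) + (rec X. c.a.(X + X + a.X)) + a.(rec X. c.a.(X + X + a.X))) → --a--▸ q2
  q2 = (rec X. c.a.(X + X + a.X)) + (rec X. c.a.(X + X + a.X)) + a.(rec X. c.a.(X + X + a.X)) → --a--▸ q0, --c--▸ q1
Trace ⟨cacc⟩ through P, begin at {p0}:
  step 1 (c): {p1}
  step 2 (a): {p2}
  step 3 (c): {p0, p1}
  step 4 (c): {p1}
  P completes σ.
Trace ⟨cacc⟩ through Q, begin at {q0}:
  step 1 (c): {q1}
  step 2 (a): {q2}
  step 3 (c): {q1}
  step 4 (c): ∅  — Q cannot continue

trace-distinct — witness ⟨cacc⟩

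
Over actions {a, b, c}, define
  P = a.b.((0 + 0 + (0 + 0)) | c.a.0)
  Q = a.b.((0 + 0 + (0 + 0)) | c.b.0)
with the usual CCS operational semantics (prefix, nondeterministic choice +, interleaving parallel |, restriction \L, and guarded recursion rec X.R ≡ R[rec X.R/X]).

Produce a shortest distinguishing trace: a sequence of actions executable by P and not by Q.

LTS(P): 5 reachable states
  s0 = a.b.((0 + 0 + (0 + 0)) | c.a.0) → --a--▸ s1
  s1 = b.((0 + 0 + (0 + 0)) | c.a.0) → --b--▸ s2
  s2 = (0 + 0 + (0 + 0)) | c.a.0 → --c--▸ s3
  s3 = (0 + 0 + (0 + 0)) | a.0 → --a--▸ s4
  s4 = (0 + 0 + (0 + 0)) | 0 → ∅
LTS(Q): 5 reachable states
  t0 = a.b.((0 + 0 + (0 + 0)) | c.b.0) → --a--▸ t1
  t1 = b.((0 + 0 + (0 + 0)) | c.b.0) → --b--▸ t2
  t2 = (0 + 0 + (0 + 0)) | c.b.0 → --c--▸ t3
  t3 = (0 + 0 + (0 + 0)) | b.0 → --b--▸ t4
  t4 = (0 + 0 + (0 + 0)) | 0 → ∅
Executing abca from P (initial set {s0}):
  after a @ step 1: {s1}
  after b @ step 2: {s2}
  after c @ step 3: {s3}
  after a @ step 4: {s4}
  P completes σ.
Executing abca from Q (initial set {t0}):
  after a @ step 1: {t1}
  after b @ step 2: {t2}
  after c @ step 3: {t3}
  after a @ step 4: ∅ (Q stuck)

abca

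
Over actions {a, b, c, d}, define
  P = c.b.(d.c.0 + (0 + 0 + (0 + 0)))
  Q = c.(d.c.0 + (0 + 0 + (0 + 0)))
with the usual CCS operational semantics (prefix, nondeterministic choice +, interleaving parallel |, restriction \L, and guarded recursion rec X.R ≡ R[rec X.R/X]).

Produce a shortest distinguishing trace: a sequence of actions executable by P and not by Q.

LTS(P): 5 reachable states
  u0 = c.b.(d.c.0 + (0 + 0 + (0 + 0))) ⊢ -c-> u1
  u1 = b.(d.c.0 + (0 + 0 + (0 + 0))) ⊢ -b-> u2
  u2 = d.c.0 + (0 + 0 + (0 + 0)) ⊢ -d-> u3
  u3 = c.0 ⊢ -c-> u4
  u4 = 0 ⊢ deadlocked
LTS(Q): 4 reachable states
  v0 = c.(d.c.0 + (0 + 0 + (0 + 0))) ⊢ -c-> v1
  v1 = d.c.0 + (0 + 0 + (0 + 0)) ⊢ -d-> v2
  v2 = c.0 ⊢ -c-> v3
  v3 = 0 ⊢ deadlocked
Run σ = ⟨cb⟩ on P: start {u0}
  step 1 (c): {u1}
  step 2 (b): {u2}
  — P admits the full trace.
Run σ = ⟨cb⟩ on Q: start {v0}
  step 1 (c): {v1}
  step 2 (b): no successor for Q

cb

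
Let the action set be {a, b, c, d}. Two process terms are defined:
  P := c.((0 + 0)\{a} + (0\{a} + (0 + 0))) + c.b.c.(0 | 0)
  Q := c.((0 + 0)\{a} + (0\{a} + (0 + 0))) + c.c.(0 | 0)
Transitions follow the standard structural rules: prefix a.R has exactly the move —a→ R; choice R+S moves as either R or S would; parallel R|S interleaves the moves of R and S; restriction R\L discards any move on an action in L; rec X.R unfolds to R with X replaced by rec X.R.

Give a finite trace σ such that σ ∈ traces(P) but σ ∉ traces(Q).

cb

Reachable graph of P (5 states):
  p0 = c.((0 + 0)\{a} + (0\{a} + (0 + 0))) + c.b.c.(0 | 0) ⊢ =c=> p1, =c=> p2
  p1 = (0 + 0)\{a} + (0\{a} + (0 + 0)) ⊢ deadlocked
  p2 = b.c.(0 | 0) ⊢ =b=> p3
  p3 = c.(0 | 0) ⊢ =c=> p4
  p4 = 0 | 0 ⊢ deadlocked
Reachable graph of Q (4 states):
  q0 = c.((0 + 0)\{a} + (0\{a} + (0 + 0))) + c.c.(0 | 0) ⊢ =c=> q1, =c=> q2
  q1 = (0 + 0)\{a} + (0\{a} + (0 + 0)) ⊢ deadlocked
  q2 = c.(0 | 0) ⊢ =c=> q3
  q3 = 0 | 0 ⊢ deadlocked
Executing cb from P (initial set {p0}):
  after c @ step 1: {p1, p2}
  after b @ step 2: {p3}
  P completes σ.
Executing cb from Q (initial set {q0}):
  after c @ step 1: {q1, q2}
  after b @ step 2: no successor for Q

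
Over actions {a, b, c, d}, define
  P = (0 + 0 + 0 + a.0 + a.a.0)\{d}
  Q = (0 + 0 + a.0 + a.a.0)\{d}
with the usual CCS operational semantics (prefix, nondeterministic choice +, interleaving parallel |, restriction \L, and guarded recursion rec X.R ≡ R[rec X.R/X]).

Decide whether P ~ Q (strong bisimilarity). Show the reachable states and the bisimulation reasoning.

YES

LTS(P): 3 reachable states
  p0 = (0 + 0 + 0 + a.0 + a.a.0)\{d} | =a=> p1, =a=> p2
  p1 = (a.0)\{d} | =a=> p2
  p2 = 0\{d} | deadlocked
LTS(Q): 3 reachable states
  q0 = (0 + 0 + a.0 + a.a.0)\{d} | =a=> q1, =a=> q2
  q1 = (a.0)\{d} | =a=> q2
  q2 = 0\{d} | deadlocked
Coarsest stable partition (strong bisimilarity classes):
  B0 = {p0, q0}
  B1 = {p1, q1}
  B2 = {p2, q2}
p0 ∈ B0, q0 ∈ B0 → same block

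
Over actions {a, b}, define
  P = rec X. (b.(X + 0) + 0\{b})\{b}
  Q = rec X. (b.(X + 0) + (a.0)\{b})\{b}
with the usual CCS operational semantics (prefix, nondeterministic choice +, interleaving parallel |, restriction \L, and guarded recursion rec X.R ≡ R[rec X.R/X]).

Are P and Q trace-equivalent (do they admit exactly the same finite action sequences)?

trace-distinct — witness ⟨a⟩

P's transition system — 1 states:
  p0 = rec X. (b.(X + 0) + 0\{b})\{b} ⊢ ·
Q's transition system — 2 states:
  q0 = rec X. (b.(X + 0) + (a.0)\{b})\{b} ⊢ —a→ q1
  q1 = 0\{b}\{b} ⊢ ·
Executing a from Q (initial set {q0}):
  after a @ step 1: {q1}
  ✓ Q
Executing a from P (initial set {p0}):
  after a @ step 1: ∅  — P cannot continue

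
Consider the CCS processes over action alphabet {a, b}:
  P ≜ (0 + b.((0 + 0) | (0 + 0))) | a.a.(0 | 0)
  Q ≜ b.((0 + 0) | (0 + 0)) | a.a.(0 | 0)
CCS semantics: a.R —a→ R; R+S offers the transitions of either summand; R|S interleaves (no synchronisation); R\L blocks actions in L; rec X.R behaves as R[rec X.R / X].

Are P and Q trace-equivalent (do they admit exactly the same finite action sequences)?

Reachable graph of P (6 states):
  m0 = (0 + b.((0 + 0) | (0 + 0))) | a.a.(0 | 0) → —a→ m1, —b→ m2
  m1 = (0 + b.((0 + 0) | (0 + 0))) | a.(0 | 0) → —a→ m3, —b→ m4
  m2 = (0 + 0) | (0 + 0) | a.a.(0 | 0) → —a→ m4
  m3 = (0 + b.((0 + 0) | (0 + 0))) | (0 | 0) → —b→ m5
  m4 = (0 + 0) | (0 + 0) | a.(0 | 0) → —a→ m5
  m5 = (0 + 0) | (0 + 0) | (0 | 0) → ·
Reachable graph of Q (6 states):
  n0 = b.((0 + 0) | (0 + 0)) | a.a.(0 | 0) → —a→ n1, —b→ n2
  n1 = b.((0 + 0) | (0 + 0)) | a.(0 | 0) → —a→ n3, —b→ n4
  n2 = (0 + 0) | (0 + 0) | a.a.(0 | 0) → —a→ n4
  n3 = b.((0 + 0) | (0 + 0)) | (0 | 0) → —b→ n5
  n4 = (0 + 0) | (0 + 0) | a.(0 | 0) → —a→ n5
  n5 = (0 + 0) | (0 + 0) | (0 | 0) → ·
Partition-refinement fixed point:
  B0 = {m0, n0}
  B1 = {m1, n1}
  B2 = {m4, n4}
  B3 = {m5, n5}
  B4 = {m3, n3}
  B5 = {m2, n2}
m0 ∈ B0, n0 ∈ B0 → same block
Bisimilar ⇒ trace-equivalent.

traces(P) = traces(Q)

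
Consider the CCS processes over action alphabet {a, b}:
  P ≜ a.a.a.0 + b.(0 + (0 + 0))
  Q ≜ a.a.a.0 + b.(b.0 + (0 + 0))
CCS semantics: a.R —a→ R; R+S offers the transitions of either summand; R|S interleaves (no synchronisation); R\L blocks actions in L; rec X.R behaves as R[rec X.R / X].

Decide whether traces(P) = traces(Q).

NO — witness ⟨bb⟩

Reachable graph of P (5 states):
  m0 = a.a.a.0 + b.(0 + (0 + 0)) has moves --a--▸ m1, --b--▸ m2
  m1 = a.a.0 has moves --a--▸ m3
  m2 = 0 + (0 + 0) has moves ·
  m3 = a.0 has moves --a--▸ m4
  m4 = 0 has moves ·
Reachable graph of Q (5 states):
  n0 = a.a.a.0 + b.(b.0 + (0 + 0)) has moves --a--▸ n1, --b--▸ n2
  n1 = a.a.0 has moves --a--▸ n3
  n2 = b.0 + (0 + 0) has moves --b--▸ n4
  n3 = a.0 has moves --a--▸ n4
  n4 = 0 has moves ·
Run σ = ⟨bb⟩ on Q: start {n0}
  step 1 (b): {n2}
  step 2 (b): {n4}
  — Q admits the full trace.
Run σ = ⟨bb⟩ on P: start {m0}
  step 1 (b): {m2}
  step 2 (b): ∅ (P stuck)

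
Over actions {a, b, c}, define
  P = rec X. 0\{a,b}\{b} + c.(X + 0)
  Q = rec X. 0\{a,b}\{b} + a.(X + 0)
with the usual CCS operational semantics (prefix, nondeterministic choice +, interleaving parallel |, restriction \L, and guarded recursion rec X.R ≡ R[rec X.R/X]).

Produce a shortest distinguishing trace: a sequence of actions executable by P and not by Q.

c

LTS(P): 2 reachable states
  u0 = rec X. 0\{a,b}\{b} + c.(X + 0) → ··c··> u1
  u1 = (rec X. 0\{a,b}\{b} + c.(X + 0)) + 0 → ··c··> u1
LTS(Q): 2 reachable states
  v0 = rec X. 0\{a,b}\{b} + a.(X + 0) → ··a··> v1
  v1 = (rec X. 0\{a,b}\{b} + a.(X + 0)) + 0 → ··a··> v1
Run σ = ⟨c⟩ on P: start {u0}
  [1] c ⇒ {u1}
  — P admits the full trace.
Run σ = ⟨c⟩ on Q: start {v0}
  [1] c ⇒ ∅ (Q stuck)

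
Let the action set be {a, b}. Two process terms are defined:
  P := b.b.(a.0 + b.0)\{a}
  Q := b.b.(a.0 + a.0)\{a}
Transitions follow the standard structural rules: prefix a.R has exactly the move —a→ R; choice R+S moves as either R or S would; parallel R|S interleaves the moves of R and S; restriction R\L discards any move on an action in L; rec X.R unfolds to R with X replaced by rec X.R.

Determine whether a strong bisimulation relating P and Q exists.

LTS(P): 4 reachable states
  p0 = b.b.(a.0 + b.0)\{a} ⊢ ··b··> p1
  p1 = b.(a.0 + b.0)\{a} ⊢ ··b··> p2
  p2 = (a.0 + b.0)\{a} ⊢ ··b··> p3
  p3 = 0\{a} ⊢ deadlocked
LTS(Q): 3 reachable states
  q0 = b.b.(a.0 + a.0)\{a} ⊢ ··b··> q1
  q1 = b.(a.0 + a.0)\{a} ⊢ ··b··> q2
  q2 = (a.0 + a.0)\{a} ⊢ deadlocked
Bisimilarity quotient blocks:
  B0 = {p0}
  B1 = {p1, q0}
  B2 = {p2, q1}
  B3 = {p3, q2}
p0 ∈ B0, q0 ∈ B1 → different blocks

P ≁ Q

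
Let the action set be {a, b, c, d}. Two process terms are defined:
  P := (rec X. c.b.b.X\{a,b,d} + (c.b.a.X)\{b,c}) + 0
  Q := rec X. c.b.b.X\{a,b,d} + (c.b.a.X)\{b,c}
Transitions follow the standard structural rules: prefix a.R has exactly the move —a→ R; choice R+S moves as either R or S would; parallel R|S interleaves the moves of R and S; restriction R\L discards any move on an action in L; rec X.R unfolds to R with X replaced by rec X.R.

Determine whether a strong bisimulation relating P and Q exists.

P ~ Q

LTS(P): 5 reachable states
  u0 = (rec X. c.b.b.X\{a,b,d} + (c.b.a.X)\{b,c}) + 0 → --c--▸ u1
  u1 = b.b.(rec X. c.b.b.X\{a,b,d} + (c.b.a.X)\{b,c})\{a,b,d} → --b--▸ u2
  u2 = b.(rec X. c.b.b.X\{a,b,d} + (c.b.a.X)\{b,c})\{a,b,d} → --b--▸ u3
  u3 = (rec X. c.b.b.X\{a,b,d} + (c.b.a.X)\{b,c})\{a,b,d} → --c--▸ u4
  u4 = (b.b.(rec X. c.b.b.X\{a,b,d} + (c.b.a.X)\{b,c})\{a,b,d})\{a,b,d} → ·
LTS(Q): 5 reachable states
  v0 = rec X. c.b.b.X\{a,b,d} + (c.b.a.X)\{b,c} → --c--▸ v1
  v1 = b.b.(rec X. c.b.b.X\{a,b,d} + (c.b.a.X)\{b,c})\{a,b,d} → --b--▸ v2
  v2 = b.(rec X. c.b.b.X\{a,b,d} + (c.b.a.X)\{b,c})\{a,b,d} → --b--▸ v3
  v3 = (rec X. c.b.b.X\{a,b,d} + (c.b.a.X)\{b,c})\{a,b,d} → --c--▸ v4
  v4 = (b.b.(rec X. c.b.b.X\{a,b,d} + (c.b.a.X)\{b,c})\{a,b,d})\{a,b,d} → ·
Partition-refinement fixed point:
  B0 = {u0, v0}
  B1 = {u1, v1}
  B2 = {u2, v2}
  B3 = {u3, v3}
  B4 = {u4, v4}
u0 ∈ B0, v0 ∈ B0 → same block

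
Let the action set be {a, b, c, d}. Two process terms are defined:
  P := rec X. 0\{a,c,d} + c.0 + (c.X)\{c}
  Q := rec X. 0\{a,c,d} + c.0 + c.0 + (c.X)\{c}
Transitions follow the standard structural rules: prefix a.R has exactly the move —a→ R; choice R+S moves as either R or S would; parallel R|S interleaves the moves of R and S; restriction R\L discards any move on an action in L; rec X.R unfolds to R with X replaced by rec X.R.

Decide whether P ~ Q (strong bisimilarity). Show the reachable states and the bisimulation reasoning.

bisimilar

P's transition system — 2 states:
  p0 = rec X. 0\{a,c,d} + c.0 + (c.X)\{c} ⊢ =c=> p1
  p1 = 0 ⊢ (no moves)
Q's transition system — 2 states:
  q0 = rec X. 0\{a,c,d} + c.0 + c.0 + (c.X)\{c} ⊢ =c=> q1
  q1 = 0 ⊢ (no moves)
Bisimilarity quotient blocks:
  B0 = {p0, q0}
  B1 = {p1, q1}
p0 ∈ B0, q0 ∈ B0 → same block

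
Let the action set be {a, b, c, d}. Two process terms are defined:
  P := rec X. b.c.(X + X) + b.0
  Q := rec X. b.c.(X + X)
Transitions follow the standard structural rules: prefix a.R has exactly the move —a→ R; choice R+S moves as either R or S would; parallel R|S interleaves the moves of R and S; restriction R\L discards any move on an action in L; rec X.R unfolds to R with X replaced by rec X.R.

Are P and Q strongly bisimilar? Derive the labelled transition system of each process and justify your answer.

not bisimilar

P's transition system — 4 states:
  m0 = rec X. b.c.(X + X) + b.0 :: --b--▸ m1, --b--▸ m2
  m1 = 0 :: ·
  m2 = c.((rec X. b.c.(X + X) + b.0) + (rec X. b.c.(X + X) + b.0)) :: --c--▸ m3
  m3 = (rec X. b.c.(X + X) + b.0) + (rec X. b.c.(X + X) + b.0) :: --b--▸ m1, --b--▸ m2
Q's transition system — 3 states:
  n0 = rec X. b.c.(X + X) :: --b--▸ n1
  n1 = c.((rec X. b.c.(X + X)) + (rec X. b.c.(X + X))) :: --c--▸ n2
  n2 = (rec X. b.c.(X + X)) + (rec X. b.c.(X + X)) :: --b--▸ n1
Bisimilarity quotient blocks:
  B0 = {m0, m3}
  B1 = {m2}
  B2 = {m1}
  B3 = {n0, n2}
  B4 = {n1}
m0 ∈ B0, n0 ∈ B3 → different blocks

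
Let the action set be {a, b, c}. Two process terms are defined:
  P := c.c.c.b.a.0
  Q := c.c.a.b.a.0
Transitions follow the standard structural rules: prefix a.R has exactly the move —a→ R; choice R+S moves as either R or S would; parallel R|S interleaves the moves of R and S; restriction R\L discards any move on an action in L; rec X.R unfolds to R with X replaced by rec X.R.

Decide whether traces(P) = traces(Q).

traces(P) ≠ traces(Q) — witness ⟨ccc⟩

LTS(P): 6 reachable states
  p0 = c.c.c.b.a.0 | =c=> p1
  p1 = c.c.b.a.0 | =c=> p2
  p2 = c.b.a.0 | =c=> p3
  p3 = b.a.0 | =b=> p4
  p4 = a.0 | =a=> p5
  p5 = 0 | stopped
LTS(Q): 6 reachable states
  q0 = c.c.a.b.a.0 | =c=> q1
  q1 = c.a.b.a.0 | =c=> q2
  q2 = a.b.a.0 | =a=> q3
  q3 = b.a.0 | =b=> q4
  q4 = a.0 | =a=> q5
  q5 = 0 | stopped
Trace ⟨ccc⟩ through P, begin at {p0}:
  after c @ step 1: {p1}
  after c @ step 2: {p2}
  after c @ step 3: {p3}
  — P admits the full trace.
Trace ⟨ccc⟩ through Q, begin at {q0}:
  after c @ step 1: {q1}
  after c @ step 2: {q2}
  after c @ step 3: no successor for Q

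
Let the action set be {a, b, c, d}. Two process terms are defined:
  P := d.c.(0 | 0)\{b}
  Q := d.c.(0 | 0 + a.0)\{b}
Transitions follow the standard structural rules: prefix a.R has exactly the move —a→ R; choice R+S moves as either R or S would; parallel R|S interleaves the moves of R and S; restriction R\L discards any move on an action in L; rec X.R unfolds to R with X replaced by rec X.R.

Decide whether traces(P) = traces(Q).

trace-distinct — witness ⟨dca⟩

P's transition system — 3 states:
  p0 = d.c.(0 | 0)\{b} has moves --d--▸ p1
  p1 = c.(0 | 0)\{b} has moves --c--▸ p2
  p2 = (0 | 0)\{b} has moves (no moves)
Q's transition system — 4 states:
  q0 = d.c.(0 | 0 + a.0)\{b} has moves --d--▸ q1
  q1 = c.(0 | 0 + a.0)\{b} has moves --c--▸ q2
  q2 = (0 | 0 + a.0)\{b} has moves --a--▸ q3
  q3 = 0\{b} has moves (no moves)
Trace ⟨dca⟩ through Q, begin at {q0}:
  [1] d ⇒ {q1}
  [2] c ⇒ {q2}
  [3] a ⇒ {q3}
  — Q admits the full trace.
Trace ⟨dca⟩ through P, begin at {p0}:
  [1] d ⇒ {p1}
  [2] c ⇒ {p2}
  [3] a ⇒ ∅  — P cannot continue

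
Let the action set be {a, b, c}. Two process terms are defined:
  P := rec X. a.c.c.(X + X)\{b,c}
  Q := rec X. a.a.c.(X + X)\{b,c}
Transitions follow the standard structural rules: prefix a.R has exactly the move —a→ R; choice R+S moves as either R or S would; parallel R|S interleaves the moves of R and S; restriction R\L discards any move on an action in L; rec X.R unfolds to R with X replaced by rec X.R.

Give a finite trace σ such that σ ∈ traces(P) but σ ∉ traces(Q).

ac

Reachable graph of P (5 states):
  u0 = rec X. a.c.c.(X + X)\{b,c} has moves —a→ u1
  u1 = c.c.((rec X. a.c.c.(X + X)\{b,c}) + (rec X. a.c.c.(X + X)\{b,c}))\{b,c} has moves —c→ u2
  u2 = c.((rec X. a.c.c.(X + X)\{b,c}) + (rec X. a.c.c.(X + X)\{b,c}))\{b,c} has moves —c→ u3
  u3 = ((rec X. a.c.c.(X + X)\{b,c}) + (rec X. a.c.c.(X + X)\{b,c}))\{b,c} has moves —a→ u4
  u4 = (c.c.((rec X. a.c.c.(X + X)\{b,c}) + (rec X. a.c.c.(X + X)\{b,c}))\{b,c})\{b,c} has moves ∅
Reachable graph of Q (6 states):
  v0 = rec X. a.a.c.(X + X)\{b,c} has moves —a→ v1
  v1 = a.c.((rec X. a.a.c.(X + X)\{b,c}) + (rec X. a.a.c.(X + X)\{b,c}))\{b,c} has moves —a→ v2
  v2 = c.((rec X. a.a.c.(X + X)\{b,c}) + (rec X. a.a.c.(X + X)\{b,c}))\{b,c} has moves —c→ v3
  v3 = ((rec X. a.a.c.(X + X)\{b,c}) + (rec X. a.a.c.(X + X)\{b,c}))\{b,c} has moves —a→ v4
  v4 = (a.c.((rec X. a.a.c.(X + X)\{b,c}) + (rec X. a.a.c.(X + X)\{b,c}))\{b,c})\{b,c} has moves —a→ v5
  v5 = (c.((rec X. a.a.c.(X + X)\{b,c}) + (rec X. a.a.c.(X + X)\{b,c}))\{b,c})\{b,c} has moves ∅
Run σ = ⟨ac⟩ on P: start {u0}
  [1] a ⇒ {u1}
  [2] c ⇒ {u2}
  P completes σ.
Run σ = ⟨ac⟩ on Q: start {v0}
  [1] a ⇒ {v1}
  [2] c ⇒ ∅ (Q stuck)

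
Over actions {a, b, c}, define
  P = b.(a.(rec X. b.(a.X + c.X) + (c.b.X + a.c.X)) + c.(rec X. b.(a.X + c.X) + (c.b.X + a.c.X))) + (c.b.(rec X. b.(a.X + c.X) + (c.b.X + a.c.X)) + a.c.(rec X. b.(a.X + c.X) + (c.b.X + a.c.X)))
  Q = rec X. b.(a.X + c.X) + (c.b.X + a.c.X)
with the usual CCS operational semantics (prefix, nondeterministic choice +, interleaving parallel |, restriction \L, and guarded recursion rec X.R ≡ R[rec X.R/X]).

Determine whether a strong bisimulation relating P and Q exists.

bisimilar

P's transition system — 5 states:
  m0 = b.(a.(rec X. b.(a.X + c.X) + (c.b.X + a.c.X)) + c.(rec X. b.(a.X + c.X) + (c.b.X + a.c.X))) + (c.b.(rec X. b.(a.X + c.X) + (c.b.X + a.c.X)) + a.c.(rec X. b.(a.X + c.X) + (c.b.X + a.c.X))) → =a=> m1, =b=> m2, =c=> m3
  m1 = c.(rec X. b.(a.X + c.X) + (c.b.X + a.c.X)) → =c=> m4
  m2 = a.(rec X. b.(a.X + c.X) + (c.b.X + a.c.X)) + c.(rec X. b.(a.X + c.X) + (c.b.X + a.c.X)) → =a=> m4, =c=> m4
  m3 = b.(rec X. b.(a.X + c.X) + (c.b.X + a.c.X)) → =b=> m4
  m4 = rec X. b.(a.X + c.X) + (c.b.X + a.c.X) → =a=> m1, =b=> m2, =c=> m3
Q's transition system — 4 states:
  n0 = rec X. b.(a.X + c.X) + (c.b.X + a.c.X) → =a=> n1, =b=> n2, =c=> n3
  n1 = c.(rec X. b.(a.X + c.X) + (c.b.X + a.c.X)) → =c=> n0
  n2 = a.(rec X. b.(a.X + c.X) + (c.b.X + a.c.X)) + c.(rec X. b.(a.X + c.X) + (c.b.X + a.c.X)) → =a=> n0, =c=> n0
  n3 = b.(rec X. b.(a.X + c.X) + (c.b.X + a.c.X)) → =b=> n0
Partition-refinement fixed point:
  B0 = {m0, m4, n0}
  B1 = {m1, n1}
  B2 = {m3, n3}
  B3 = {m2, n2}
m0 ∈ B0, n0 ∈ B0 → same block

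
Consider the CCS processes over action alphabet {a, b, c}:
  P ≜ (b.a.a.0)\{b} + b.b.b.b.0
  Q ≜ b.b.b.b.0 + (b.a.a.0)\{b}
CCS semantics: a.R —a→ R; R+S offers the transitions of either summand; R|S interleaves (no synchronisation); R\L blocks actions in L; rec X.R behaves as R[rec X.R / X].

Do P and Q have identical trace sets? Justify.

traces(P) = traces(Q)

Reachable graph of P (5 states):
  u0 = (b.a.a.0)\{b} + b.b.b.b.0 | -b-> u1
  u1 = b.b.b.0 | -b-> u2
  u2 = b.b.0 | -b-> u3
  u3 = b.0 | -b-> u4
  u4 = 0 | ∅
Reachable graph of Q (5 states):
  v0 = b.b.b.b.0 + (b.a.a.0)\{b} | -b-> v1
  v1 = b.b.b.0 | -b-> v2
  v2 = b.b.0 | -b-> v3
  v3 = b.0 | -b-> v4
  v4 = 0 | ∅
Bisimilarity quotient blocks:
  B0 = {u0, v0}
  B1 = {u1, v1}
  B2 = {u2, v2}
  B3 = {u3, v3}
  B4 = {u4, v4}
u0 ∈ B0, v0 ∈ B0 → same block
Bisimilar ⇒ trace-equivalent.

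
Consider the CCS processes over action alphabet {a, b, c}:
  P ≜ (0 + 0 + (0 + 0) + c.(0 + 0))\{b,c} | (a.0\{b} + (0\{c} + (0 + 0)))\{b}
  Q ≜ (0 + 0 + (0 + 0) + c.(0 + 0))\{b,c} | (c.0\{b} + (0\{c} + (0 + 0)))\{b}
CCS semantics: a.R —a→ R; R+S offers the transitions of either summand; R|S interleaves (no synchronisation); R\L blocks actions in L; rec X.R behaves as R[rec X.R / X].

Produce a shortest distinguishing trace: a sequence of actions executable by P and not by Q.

a

P's transition system — 2 states:
  p0 = (0 + 0 + (0 + 0) + c.(0 + 0))\{b,c} | (a.0\{b} + (0\{c} + (0 + 0)))\{b} | =a=> p1
  p1 = (0 + 0 + (0 + 0) + c.(0 + 0))\{b,c} | 0\{b}\{b} | ·
Q's transition system — 2 states:
  q0 = (0 + 0 + (0 + 0) + c.(0 + 0))\{b,c} | (c.0\{b} + (0\{c} + (0 + 0)))\{b} | =c=> q1
  q1 = (0 + 0 + (0 + 0) + c.(0 + 0))\{b,c} | 0\{b}\{b} | ·
Executing a from P (initial set {p0}):
  after a @ step 1: {p1}
  ✓ P
Executing a from Q (initial set {q0}):
  after a @ step 1: no successor for Q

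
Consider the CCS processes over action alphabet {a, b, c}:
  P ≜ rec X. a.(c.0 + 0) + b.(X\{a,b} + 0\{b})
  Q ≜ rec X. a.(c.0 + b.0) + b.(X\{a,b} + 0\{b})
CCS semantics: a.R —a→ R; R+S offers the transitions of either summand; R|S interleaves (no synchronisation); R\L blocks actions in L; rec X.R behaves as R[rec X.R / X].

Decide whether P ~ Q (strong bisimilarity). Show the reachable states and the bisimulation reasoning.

P ≁ Q

P's transition system — 4 states:
  s0 = rec X. a.(c.0 + 0) + b.(X\{a,b} + 0\{b}) ⊢ --a--▸ s1, --b--▸ s2
  s1 = c.0 + 0 ⊢ --c--▸ s3
  s2 = (rec X. a.(c.0 + 0) + b.(X\{a,b} + 0\{b}))\{a,b} + 0\{b} ⊢ stopped
  s3 = 0 ⊢ stopped
Q's transition system — 4 states:
  t0 = rec X. a.(c.0 + b.0) + b.(X\{a,b} + 0\{b}) ⊢ --a--▸ t1, --b--▸ t2
  t1 = c.0 + b.0 ⊢ --b--▸ t3, --c--▸ t3
  t2 = (rec X. a.(c.0 + b.0) + b.(X\{a,b} + 0\{b}))\{a,b} + 0\{b} ⊢ stopped
  t3 = 0 ⊢ stopped
Partition-refinement fixed point:
  B0 = {s0}
  B1 = {s1}
  B2 = {s2, s3, t2, t3}
  B3 = {t0}
  B4 = {t1}
s0 ∈ B0, t0 ∈ B3 → different blocks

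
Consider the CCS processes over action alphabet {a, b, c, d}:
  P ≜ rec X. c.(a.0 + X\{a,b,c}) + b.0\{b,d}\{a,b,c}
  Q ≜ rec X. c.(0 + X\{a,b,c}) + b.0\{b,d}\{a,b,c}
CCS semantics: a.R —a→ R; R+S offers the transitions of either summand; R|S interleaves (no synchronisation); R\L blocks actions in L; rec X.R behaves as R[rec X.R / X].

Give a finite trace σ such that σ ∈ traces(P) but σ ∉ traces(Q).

ca

Reachable graph of P (4 states):
  p0 = rec X. c.(a.0 + X\{a,b,c}) + b.0\{b,d}\{a,b,c} ⊢ -b-> p1, -c-> p2
  p1 = 0\{b,d}\{a,b,c} ⊢ ·
  p2 = a.0 + (rec X. c.(a.0 + X\{a,b,c}) + b.0\{b,d}\{a,b,c})\{a,b,c} ⊢ -a-> p3
  p3 = 0 ⊢ ·
Reachable graph of Q (3 states):
  q0 = rec X. c.(0 + X\{a,b,c}) + b.0\{b,d}\{a,b,c} ⊢ -b-> q1, -c-> q2
  q1 = 0\{b,d}\{a,b,c} ⊢ ·
  q2 = 0 + (rec X. c.(0 + X\{a,b,c}) + b.0\{b,d}\{a,b,c})\{a,b,c} ⊢ ·
Run σ = ⟨ca⟩ on P: start {p0}
  step 1 (c): {p2}
  step 2 (a): {p3}
  ✓ P
Run σ = ⟨ca⟩ on Q: start {q0}
  step 1 (c): {q2}
  step 2 (a): ∅ (Q stuck)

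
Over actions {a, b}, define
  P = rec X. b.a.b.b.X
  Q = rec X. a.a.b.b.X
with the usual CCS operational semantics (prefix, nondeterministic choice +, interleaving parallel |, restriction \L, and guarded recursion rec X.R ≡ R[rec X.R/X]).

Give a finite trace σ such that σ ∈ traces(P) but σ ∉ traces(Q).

b

LTS(P): 4 reachable states
  u0 = rec X. b.a.b.b.X | =b=> u1
  u1 = a.b.b.(rec X. b.a.b.b.X) | =a=> u2
  u2 = b.b.(rec X. b.a.b.b.X) | =b=> u3
  u3 = b.(rec X. b.a.b.b.X) | =b=> u0
LTS(Q): 4 reachable states
  v0 = rec X. a.a.b.b.X | =a=> v1
  v1 = a.b.b.(rec X. a.a.b.b.X) | =a=> v2
  v2 = b.b.(rec X. a.a.b.b.X) | =b=> v3
  v3 = b.(rec X. a.a.b.b.X) | =b=> v0
Trace ⟨b⟩ through P, begin at {u0}:
  after b @ step 1: {u1}
  — P admits the full trace.
Trace ⟨b⟩ through Q, begin at {v0}:
  after b @ step 1: ∅  — Q cannot continue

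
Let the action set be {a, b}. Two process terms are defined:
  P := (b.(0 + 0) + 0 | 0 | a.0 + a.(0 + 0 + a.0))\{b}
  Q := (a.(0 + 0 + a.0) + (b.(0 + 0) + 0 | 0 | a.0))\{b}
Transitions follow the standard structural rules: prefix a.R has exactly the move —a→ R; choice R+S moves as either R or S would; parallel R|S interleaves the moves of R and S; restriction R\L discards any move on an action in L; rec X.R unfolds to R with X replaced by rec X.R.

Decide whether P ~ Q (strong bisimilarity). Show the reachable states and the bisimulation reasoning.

Reachable graph of P (4 states):
  p0 = (b.(0 + 0) + 0 | 0 | a.0 + a.(0 + 0 + a.0))\{b} :: -a-> p1, -a-> p2
  p1 = (0 + 0 + a.0)\{b} :: -a-> p3
  p2 = (0 | 0 | 0)\{b} :: ·
  p3 = 0\{b} :: ·
Reachable graph of Q (4 states):
  q0 = (a.(0 + 0 + a.0) + (b.(0 + 0) + 0 | 0 | a.0))\{b} :: -a-> q1, -a-> q2
  q1 = (0 + 0 + a.0)\{b} :: -a-> q3
  q2 = (0 | 0 | 0)\{b} :: ·
  q3 = 0\{b} :: ·
Bisimilarity quotient blocks:
  B0 = {p0, q0}
  B1 = {p2, p3, q2, q3}
  B2 = {p1, q1}
p0 ∈ B0, q0 ∈ B0 → same block

bisimilar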